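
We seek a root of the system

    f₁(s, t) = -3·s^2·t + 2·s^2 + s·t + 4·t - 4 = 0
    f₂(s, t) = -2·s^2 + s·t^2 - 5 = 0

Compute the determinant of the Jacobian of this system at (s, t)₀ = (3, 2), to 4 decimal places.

J = [[-6·s·t + 4·s + t, -3·s^2 + s + 4], [-4·s + t^2, 2·s·t]].
At the point, J = [[-22.0000, -20.0000], [-8.0000, 12.0000]].
det J = -424.0000.

-424.0000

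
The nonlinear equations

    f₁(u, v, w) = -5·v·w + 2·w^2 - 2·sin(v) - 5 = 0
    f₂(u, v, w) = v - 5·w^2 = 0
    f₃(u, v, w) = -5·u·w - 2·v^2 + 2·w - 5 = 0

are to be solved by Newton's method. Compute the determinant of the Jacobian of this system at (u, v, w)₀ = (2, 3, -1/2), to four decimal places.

98.4998

J = [[0, -5·w - 2·cos(v), -5·v + 4·w], [0, 1, -10·w], [-5·w, -4·v, -5·u + 2]].
At the point, J = [[0.0000, 4.479985, -17.0000], [0.0000, 1.0000, 5.0000], [2.5000, -12.0000, -8.0000]].
det J = 98.4998.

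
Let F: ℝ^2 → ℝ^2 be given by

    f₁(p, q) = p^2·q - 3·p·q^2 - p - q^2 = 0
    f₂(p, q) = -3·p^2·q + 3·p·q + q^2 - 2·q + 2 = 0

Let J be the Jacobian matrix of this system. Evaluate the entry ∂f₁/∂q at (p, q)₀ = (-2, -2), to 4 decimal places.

∂f₁/∂q = p^2 - 6·p·q - 2·q.
At (-2, -2) this is -16.0000.

-16.0000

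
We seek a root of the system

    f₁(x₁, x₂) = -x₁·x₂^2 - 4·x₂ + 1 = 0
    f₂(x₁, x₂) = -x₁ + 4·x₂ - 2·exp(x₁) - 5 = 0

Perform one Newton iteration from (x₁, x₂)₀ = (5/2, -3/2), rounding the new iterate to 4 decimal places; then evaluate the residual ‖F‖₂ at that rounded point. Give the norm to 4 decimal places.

At (5/2, -3/2): F = (1.3750, -37.864988).
Jacobian J = [[-x₂^2, -2·x₁·x₂ - 4], [-2·exp(x₁) - 1, 4]].
At the point, J = [[-2.2500, 3.5000], [-25.364988, 4.0000]] (det J = 79.777458).
Solving J·Δ = −F gives Δ = (-1.7302, -1.5051).
Then the next iterate is (x₁, x₂)₁ = (0.7698, -3.0051).
Re-evaluating at (0.7698, -3.0051): F = (6.068624, -22.108869), so ‖F‖₂ = 22.9266.

22.9266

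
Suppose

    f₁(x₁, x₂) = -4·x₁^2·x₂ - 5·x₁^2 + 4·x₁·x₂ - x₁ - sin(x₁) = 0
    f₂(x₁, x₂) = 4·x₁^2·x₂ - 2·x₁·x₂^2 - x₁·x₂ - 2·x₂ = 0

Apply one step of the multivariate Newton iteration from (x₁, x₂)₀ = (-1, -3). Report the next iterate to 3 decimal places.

At (-1, -3): F = (20.84147, 9.000).
Jacobian J = [[-8·x₁·x₂ - 10·x₁ + 4·x₂ - cos(x₁) - 1, -4·x₁^2 + 4·x₁], [8·x₁·x₂ - 2·x₂^2 - x₂, 4·x₁^2 - 4·x₁·x₂ - x₁ - 2]].
At the point, J = [[-27.54030, -8.000], [9.000, -9.000]] (det J = 319.86272).
Solving J·Δ = −F gives Δ = (0.361, 1.361).
Then the next iterate is (x₁, x₂)₁ = (-0.639, -1.639).

(-0.639, -1.639)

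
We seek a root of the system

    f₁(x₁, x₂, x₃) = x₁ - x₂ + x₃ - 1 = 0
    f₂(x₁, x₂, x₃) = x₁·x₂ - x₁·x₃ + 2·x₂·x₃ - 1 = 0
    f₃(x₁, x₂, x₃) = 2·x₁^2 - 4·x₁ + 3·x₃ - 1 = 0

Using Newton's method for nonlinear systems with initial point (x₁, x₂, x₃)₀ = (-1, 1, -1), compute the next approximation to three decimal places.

At (-1, 1, -1): F = (-4.000, -5.000, 2.000).
Jacobian J = [[1, -1, 1], [x₂ - x₃, x₁ + 2·x₃, -x₁ + 2·x₂], [4·x₁ - 4, 0, 3]].
At the point, J = [[1.000, -1.000, 1.000], [2.000, -3.000, 3.000], [-8.000, 0.000, 3.000]] (det J = -3.000).
Solving J·Δ = −F gives Δ = (7.000, 21.000, 18.000).
Then the next iterate is (x₁, x₂, x₃)₁ = (6.000, 22.000, 17.000).

(6.000, 22.000, 17.000)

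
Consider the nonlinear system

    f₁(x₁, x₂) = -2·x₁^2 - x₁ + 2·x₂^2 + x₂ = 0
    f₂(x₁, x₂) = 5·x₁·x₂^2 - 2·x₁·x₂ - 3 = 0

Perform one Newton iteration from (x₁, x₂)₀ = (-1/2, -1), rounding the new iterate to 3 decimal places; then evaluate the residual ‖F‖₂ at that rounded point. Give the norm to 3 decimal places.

At (-1/2, -1): F = (1.000, -6.500).
Jacobian J = [[-4·x₁ - 1, 4·x₂ + 1], [5·x₂^2 - 2·x₂, 10·x₁·x₂ - 2·x₁]].
At the point, J = [[1.000, -3.000], [7.000, 6.000]] (det J = 27.000).
Solving J·Δ = −F gives Δ = (0.500, 0.500).
Then the next iterate is (x₁, x₂)₁ = (0.000, -0.500).
Re-evaluating at (0.000, -0.500): F = (0.000, -3.000), so ‖F‖₂ = 3.000.

3.000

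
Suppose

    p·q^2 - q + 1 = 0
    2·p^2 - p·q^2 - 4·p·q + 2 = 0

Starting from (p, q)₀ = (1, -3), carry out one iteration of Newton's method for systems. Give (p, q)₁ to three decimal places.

(-0.119, -2.582)

At (1, -3): F = (13.000, 7.000).
Jacobian J = [[q^2, 2·p·q - 1], [4·p - q^2 - 4·q, -2·p·q - 4·p]].
At the point, J = [[9.000, -7.000], [7.000, 2.000]] (det J = 67.000).
Solving J·Δ = −F gives Δ = (-1.119, 0.418).
Then the next iterate is (p, q)₁ = (-0.119, -2.582).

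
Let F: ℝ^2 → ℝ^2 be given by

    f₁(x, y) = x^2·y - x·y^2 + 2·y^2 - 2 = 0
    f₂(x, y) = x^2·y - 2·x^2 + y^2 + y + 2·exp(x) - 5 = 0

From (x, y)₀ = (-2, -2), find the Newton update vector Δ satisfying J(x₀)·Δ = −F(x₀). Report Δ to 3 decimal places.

(1.098, 0.866)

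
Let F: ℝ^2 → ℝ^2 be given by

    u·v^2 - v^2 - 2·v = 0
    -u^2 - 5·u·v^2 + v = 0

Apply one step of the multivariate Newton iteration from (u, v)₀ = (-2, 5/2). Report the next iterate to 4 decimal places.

At (-2, 5/2): F = (-23.7500, 61.0000).
Jacobian J = [[v^2, 2·u·v - 2·v - 2], [-2·u - 5·v^2, -10·u·v + 1]].
At the point, J = [[6.2500, -17.0000], [-27.2500, 51.0000]] (det J = -144.5000).
Solving J·Δ = −F gives Δ = (-1.2059, -1.8404).
Then the next iterate is (u, v)₁ = (-3.2059, 0.6596).

(-3.2059, 0.6596)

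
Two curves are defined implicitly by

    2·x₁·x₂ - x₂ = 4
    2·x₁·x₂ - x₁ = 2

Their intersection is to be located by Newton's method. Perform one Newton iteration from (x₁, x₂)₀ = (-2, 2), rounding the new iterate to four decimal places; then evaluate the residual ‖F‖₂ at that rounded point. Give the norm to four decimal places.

452.5483

At (-2, 2): F = (-14.0000, -8.0000).
Jacobian J = [[2·x₂, 2·x₁ - 1], [2·x₂ - 1, 2·x₁]].
At the point, J = [[4.0000, -5.0000], [3.0000, -4.0000]] (det J = -1.0000).
Solving J·Δ = −F gives Δ = (16.0000, 10.0000).
Then the next iterate is (x₁, x₂)₁ = (14.0000, 12.0000).
Re-evaluating at (14.0000, 12.0000): F = (320.0000, 320.0000), so ‖F‖₂ = 452.5483.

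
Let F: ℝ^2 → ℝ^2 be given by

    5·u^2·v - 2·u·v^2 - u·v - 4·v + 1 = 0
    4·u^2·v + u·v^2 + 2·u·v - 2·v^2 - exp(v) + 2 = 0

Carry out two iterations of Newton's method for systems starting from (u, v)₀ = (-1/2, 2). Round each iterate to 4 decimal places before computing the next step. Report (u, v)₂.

At (-1/2, 2): F = (0.5000, -15.389056).
Jacobian J = [[10·u·v - 2·v^2 - v, 5·u^2 - 4·u·v - u - 4], [8·u·v + v^2 + 2·v, 4·u^2 + 2·u·v + 2·u - 4·v - exp(v)]].
At the point, J = [[-20.0000, 1.7500], [0.0000, -17.389056]] (det J = 347.781122).
Solving J·Δ = −F gives Δ = (-0.0524, -0.8850).
Then the next iterate is (u, v)₁ = (-0.5524, 1.1150).
Round to (-0.5524, 1.1150) and repeat: F = (0.230629, -4.093678), J = [[-9.760710, 0.541833], [-1.454183, -8.625637]].
Δ = (-0.0027, -0.4741), so (u, v)₂ = (-0.5551, 0.6409).

(-0.5551, 0.6409)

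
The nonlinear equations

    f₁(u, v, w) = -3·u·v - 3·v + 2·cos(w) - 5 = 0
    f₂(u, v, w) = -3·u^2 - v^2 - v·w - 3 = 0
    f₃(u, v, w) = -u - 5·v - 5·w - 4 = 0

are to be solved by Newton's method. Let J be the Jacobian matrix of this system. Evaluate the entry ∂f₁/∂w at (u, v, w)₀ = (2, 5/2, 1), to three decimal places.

-1.683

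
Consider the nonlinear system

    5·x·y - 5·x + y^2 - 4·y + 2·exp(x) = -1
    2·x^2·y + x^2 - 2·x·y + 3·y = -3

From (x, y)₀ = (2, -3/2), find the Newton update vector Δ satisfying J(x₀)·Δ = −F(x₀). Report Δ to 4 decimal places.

(-0.1195, 0.4147)

At (2, -3/2): F = (-0.971888, -3.5000).
Jacobian J = [[5·y + 2·exp(x) - 5, 5·x + 2·y - 4], [4·x·y + 2·x - 2·y, 2·x^2 - 2·x + 3]].
At the point, J = [[2.278112, 3.0000], [-5.0000, 7.0000]] (det J = 30.946785).
Solving J·Δ = −F gives Δ = (-0.1195, 0.4147).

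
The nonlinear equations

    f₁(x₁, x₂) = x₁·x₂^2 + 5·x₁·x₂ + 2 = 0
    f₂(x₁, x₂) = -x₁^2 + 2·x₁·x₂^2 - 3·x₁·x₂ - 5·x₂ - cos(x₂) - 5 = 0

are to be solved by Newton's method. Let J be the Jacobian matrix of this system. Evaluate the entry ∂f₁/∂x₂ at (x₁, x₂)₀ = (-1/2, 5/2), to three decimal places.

∂f₁/∂x₂ = 2·x₁·x₂ + 5·x₁.
At (-1/2, 5/2) this is -5.000.

-5.000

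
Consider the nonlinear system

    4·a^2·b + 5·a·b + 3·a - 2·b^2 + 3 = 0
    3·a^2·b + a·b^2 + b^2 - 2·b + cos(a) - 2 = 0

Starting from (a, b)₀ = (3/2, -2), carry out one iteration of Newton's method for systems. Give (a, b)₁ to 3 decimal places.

At (3/2, -2): F = (-33.500, -1.42926).
Jacobian J = [[8·a·b + 5·b + 3, 4·a^2 + 5·a - 4·b], [6·a·b + b^2 - sin(a), 3·a^2 + 2·a·b + 2·b - 2]].
At the point, J = [[-31.000, 24.500], [-14.99749, -5.250]] (det J = 530.18863).
Solving J·Δ = −F gives Δ = (-0.398, 0.864).
Then the next iterate is (a, b)₁ = (1.102, -1.136).

(1.102, -1.136)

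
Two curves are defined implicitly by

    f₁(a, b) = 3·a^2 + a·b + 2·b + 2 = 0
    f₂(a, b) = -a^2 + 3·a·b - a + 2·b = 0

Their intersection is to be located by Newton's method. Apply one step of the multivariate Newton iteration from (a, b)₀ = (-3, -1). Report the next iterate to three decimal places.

(-1.452, -0.415)

At (-3, -1): F = (30.000, 1.000).
Jacobian J = [[6·a + b, a + 2], [-2·a + 3·b - 1, 3·a + 2]].
At the point, J = [[-19.000, -1.000], [2.000, -7.000]] (det J = 135.000).
Solving J·Δ = −F gives Δ = (1.548, 0.585).
Then the next iterate is (a, b)₁ = (-1.452, -0.415).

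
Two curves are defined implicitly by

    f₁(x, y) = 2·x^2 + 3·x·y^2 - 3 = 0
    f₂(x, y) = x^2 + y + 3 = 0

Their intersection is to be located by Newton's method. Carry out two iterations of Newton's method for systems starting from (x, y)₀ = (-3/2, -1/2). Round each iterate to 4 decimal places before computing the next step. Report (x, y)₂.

(-6.9212, 12.5654)

At (-3/2, -1/2): F = (0.3750, 4.7500).
Jacobian J = [[4·x + 3·y^2, 6·x·y], [2·x, 1]].
At the point, J = [[-5.2500, 4.5000], [-3.0000, 1.0000]] (det J = 8.2500).
Solving J·Δ = −F gives Δ = (2.5455, 2.8864).
Then the next iterate is (x, y)₁ = (1.0455, 2.3864).
Round to (1.0455, 2.3864) and repeat: F = (17.048210, 6.479470), J = [[21.266715, 14.969887], [2.0910, 1.0000]].
Δ = (-7.9667, 10.1790), so (x, y)₂ = (-6.9212, 12.5654).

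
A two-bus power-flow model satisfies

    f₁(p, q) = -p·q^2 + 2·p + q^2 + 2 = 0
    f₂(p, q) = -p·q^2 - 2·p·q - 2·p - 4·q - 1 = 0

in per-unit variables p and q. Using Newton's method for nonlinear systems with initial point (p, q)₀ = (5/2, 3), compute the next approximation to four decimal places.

(25.4000, -15.5333)

At (5/2, 3): F = (-6.5000, -55.5000).
Jacobian J = [[-q^2 + 2, -2·p·q + 2·q], [-q^2 - 2·q - 2, -2·p·q - 2·p - 4]].
At the point, J = [[-7.0000, -9.0000], [-17.0000, -24.0000]] (det J = 15.0000).
Solving J·Δ = −F gives Δ = (22.9000, -18.5333).
Then the next iterate is (p, q)₁ = (25.4000, -15.5333).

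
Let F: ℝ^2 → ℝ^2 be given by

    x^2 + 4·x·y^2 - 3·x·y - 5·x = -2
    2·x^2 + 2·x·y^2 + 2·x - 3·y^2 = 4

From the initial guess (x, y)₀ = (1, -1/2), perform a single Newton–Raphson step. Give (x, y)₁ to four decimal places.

(1.0278, -0.4306)

At (1, -1/2): F = (0.5000, -0.2500).
Jacobian J = [[2·x + 4·y^2 - 3·y - 5, 8·x·y - 3·x], [4·x + 2·y^2 + 2, 4·x·y - 6·y]].
At the point, J = [[-0.5000, -7.0000], [6.5000, 1.0000]] (det J = 45.0000).
Solving J·Δ = −F gives Δ = (0.0278, 0.0694).
Then the next iterate is (x, y)₁ = (1.0278, -0.4306).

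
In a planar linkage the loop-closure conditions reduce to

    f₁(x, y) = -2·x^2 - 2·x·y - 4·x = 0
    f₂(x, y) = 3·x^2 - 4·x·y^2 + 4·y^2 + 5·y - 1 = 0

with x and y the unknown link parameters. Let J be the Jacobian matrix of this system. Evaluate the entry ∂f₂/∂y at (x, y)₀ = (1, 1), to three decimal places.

5.000

∂f₂/∂y = -8·x·y + 8·y + 5.
At (1, 1) this is 5.000.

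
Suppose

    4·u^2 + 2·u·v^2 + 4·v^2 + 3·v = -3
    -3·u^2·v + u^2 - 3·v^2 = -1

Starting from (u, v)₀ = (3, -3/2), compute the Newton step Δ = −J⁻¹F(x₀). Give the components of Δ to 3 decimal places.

(-0.411, 1.678)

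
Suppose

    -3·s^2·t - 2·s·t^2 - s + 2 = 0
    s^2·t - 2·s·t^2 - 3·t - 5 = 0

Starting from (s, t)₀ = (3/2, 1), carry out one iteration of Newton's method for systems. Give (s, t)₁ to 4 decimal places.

(2.0240, -0.2187)

At (3/2, 1): F = (-9.2500, -8.7500).
Jacobian J = [[-6·s·t - 2·t^2 - 1, -3·s^2 - 4·s·t], [2·s·t - 2·t^2, s^2 - 4·s·t - 3]].
At the point, J = [[-12.0000, -12.7500], [1.0000, -6.7500]] (det J = 93.7500).
Solving J·Δ = −F gives Δ = (0.5240, -1.2187).
Then the next iterate is (s, t)₁ = (2.0240, -0.2187).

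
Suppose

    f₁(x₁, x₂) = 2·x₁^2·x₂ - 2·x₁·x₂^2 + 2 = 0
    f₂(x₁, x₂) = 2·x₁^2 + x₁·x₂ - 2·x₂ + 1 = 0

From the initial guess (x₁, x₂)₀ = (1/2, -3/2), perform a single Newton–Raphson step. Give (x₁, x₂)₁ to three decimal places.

At (1/2, -3/2): F = (-1.000, 3.750).
Jacobian J = [[4·x₁·x₂ - 2·x₂^2, 2·x₁^2 - 4·x₁·x₂], [4·x₁ + x₂, x₁ - 2]].
At the point, J = [[-7.500, 3.500], [0.500, -1.500]] (det J = 9.500).
Solving J·Δ = −F gives Δ = (1.224, 2.908).
Then the next iterate is (x₁, x₂)₁ = (1.724, 1.408).

(1.724, 1.408)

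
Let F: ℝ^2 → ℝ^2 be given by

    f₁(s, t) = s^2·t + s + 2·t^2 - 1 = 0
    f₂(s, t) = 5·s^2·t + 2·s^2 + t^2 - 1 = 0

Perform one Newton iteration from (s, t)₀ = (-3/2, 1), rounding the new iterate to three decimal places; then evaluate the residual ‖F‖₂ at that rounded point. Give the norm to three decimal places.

At (-3/2, 1): F = (1.750, 15.750).
Jacobian J = [[2·s·t + 1, s^2 + 4·t], [10·s·t + 4·s, 5·s^2 + 2·t]].
At the point, J = [[-2.000, 6.250], [-21.000, 13.250]] (det J = 104.750).
Solving J·Δ = −F gives Δ = (0.718, -0.050).
Then the next iterate is (s, t)₁ = (-0.782, 0.950).
Re-evaluating at (-0.782, 0.950): F = (0.60395, 4.03029), so ‖F‖₂ = 4.075.

4.075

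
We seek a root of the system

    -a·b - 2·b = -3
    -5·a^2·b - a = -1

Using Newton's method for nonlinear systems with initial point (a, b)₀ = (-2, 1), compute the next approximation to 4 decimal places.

(1.0000, 3.0000)

At (-2, 1): F = (3.0000, -17.0000).
Jacobian J = [[-b, -a - 2], [-10·a·b - 1, -5·a^2]].
At the point, J = [[-1.0000, 0.0000], [19.0000, -20.0000]] (det J = 20.0000).
Solving J·Δ = −F gives Δ = (3.0000, 2.0000).
Then the next iterate is (a, b)₁ = (1.0000, 3.0000).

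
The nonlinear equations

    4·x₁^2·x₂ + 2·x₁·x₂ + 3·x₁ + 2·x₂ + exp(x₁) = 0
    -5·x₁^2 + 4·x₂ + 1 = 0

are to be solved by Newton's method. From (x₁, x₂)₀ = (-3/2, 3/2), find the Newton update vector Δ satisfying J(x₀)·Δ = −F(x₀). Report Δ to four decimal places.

At (-3/2, 3/2): F = (7.723130, -4.2500).
Jacobian J = [[8·x₁·x₂ + 2·x₂ + exp(x₁) + 3, 4·x₁^2 + 2·x₁ + 2], [-10·x₁, 4]].
At the point, J = [[-11.776870, 8.0000], [15.0000, 4.0000]] (det J = -167.107479).
Solving J·Δ = −F gives Δ = (0.3883, -0.3937).

(0.3883, -0.3937)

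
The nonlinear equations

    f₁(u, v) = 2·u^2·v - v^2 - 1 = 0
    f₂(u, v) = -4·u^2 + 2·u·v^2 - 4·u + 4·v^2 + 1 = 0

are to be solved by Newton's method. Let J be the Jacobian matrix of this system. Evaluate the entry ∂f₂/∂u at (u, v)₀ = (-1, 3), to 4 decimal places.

∂f₂/∂u = -8·u + 2·v^2 - 4.
At (-1, 3) this is 22.0000.

22.0000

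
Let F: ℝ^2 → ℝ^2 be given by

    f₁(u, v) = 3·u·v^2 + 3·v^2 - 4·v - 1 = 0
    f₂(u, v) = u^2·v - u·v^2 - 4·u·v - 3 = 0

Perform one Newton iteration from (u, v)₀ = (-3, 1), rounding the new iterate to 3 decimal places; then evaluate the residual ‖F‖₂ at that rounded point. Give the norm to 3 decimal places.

5.193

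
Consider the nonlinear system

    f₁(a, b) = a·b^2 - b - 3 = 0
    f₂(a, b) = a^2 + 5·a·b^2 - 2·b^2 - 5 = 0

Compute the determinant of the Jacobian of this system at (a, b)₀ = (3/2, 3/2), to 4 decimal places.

J = [[b^2, 2·a·b - 1], [2·a + 5·b^2, 10·a·b - 4·b]].
At the point, J = [[2.2500, 3.5000], [14.2500, 16.5000]].
det J = -12.7500.

-12.7500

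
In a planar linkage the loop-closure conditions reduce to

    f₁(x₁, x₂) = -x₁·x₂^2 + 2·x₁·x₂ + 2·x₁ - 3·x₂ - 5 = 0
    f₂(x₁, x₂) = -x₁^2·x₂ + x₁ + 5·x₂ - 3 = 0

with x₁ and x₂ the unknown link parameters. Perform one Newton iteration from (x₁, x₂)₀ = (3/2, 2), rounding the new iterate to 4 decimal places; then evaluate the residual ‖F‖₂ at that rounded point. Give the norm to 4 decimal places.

2.5050

At (3/2, 2): F = (-8.0000, 4.0000).
Jacobian J = [[-x₂^2 + 2·x₂ + 2, -2·x₁·x₂ + 2·x₁ - 3], [-2·x₁·x₂ + 1, -x₁^2 + 5]].
At the point, J = [[2.0000, -6.0000], [-5.0000, 2.7500]] (det J = -24.5000).
Solving J·Δ = −F gives Δ = (0.0816, -1.3061).
Then the next iterate is (x₁, x₂)₁ = (1.5816, 0.6939).
Re-evaluating at (1.5816, 0.6939): F = (-2.485092, 0.315338), so ‖F‖₂ = 2.5050.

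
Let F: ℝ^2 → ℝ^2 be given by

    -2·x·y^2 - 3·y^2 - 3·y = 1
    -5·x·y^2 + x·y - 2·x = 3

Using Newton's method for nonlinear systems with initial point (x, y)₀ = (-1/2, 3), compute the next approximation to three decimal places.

(-0.631, 1.291)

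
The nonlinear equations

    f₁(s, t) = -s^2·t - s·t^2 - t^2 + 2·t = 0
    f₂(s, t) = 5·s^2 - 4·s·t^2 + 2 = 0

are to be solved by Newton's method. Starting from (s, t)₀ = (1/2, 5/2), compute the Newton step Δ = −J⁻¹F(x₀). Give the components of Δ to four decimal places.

(-0.1159, -0.6932)

At (1/2, 5/2): F = (-5.0000, -9.2500).
Jacobian J = [[-2·s·t - t^2, -s^2 - 2·s·t - 2·t + 2], [10·s - 4·t^2, -8·s·t]].
At the point, J = [[-8.7500, -5.7500], [-20.0000, -10.0000]] (det J = -27.5000).
Solving J·Δ = −F gives Δ = (-0.1159, -0.6932).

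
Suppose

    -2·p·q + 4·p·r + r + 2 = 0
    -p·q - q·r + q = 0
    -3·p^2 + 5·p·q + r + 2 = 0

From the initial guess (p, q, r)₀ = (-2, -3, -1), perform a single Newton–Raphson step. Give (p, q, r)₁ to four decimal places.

(-1.0822, -1.2945, -0.1918)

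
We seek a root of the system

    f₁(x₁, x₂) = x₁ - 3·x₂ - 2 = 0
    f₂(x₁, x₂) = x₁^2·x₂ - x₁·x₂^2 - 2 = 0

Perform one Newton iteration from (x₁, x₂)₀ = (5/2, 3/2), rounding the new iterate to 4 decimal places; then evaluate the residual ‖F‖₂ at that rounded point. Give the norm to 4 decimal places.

2.2304

At (5/2, 3/2): F = (-4.0000, 1.7500).
Jacobian J = [[1, -3], [2·x₁·x₂ - x₂^2, x₁^2 - 2·x₁·x₂]].
At the point, J = [[1.0000, -3.0000], [5.2500, -1.2500]] (det J = 14.5000).
Solving J·Δ = −F gives Δ = (-0.7069, -1.5690).
Then the next iterate is (x₁, x₂)₁ = (1.7931, -0.0690).
Re-evaluating at (1.7931, -0.0690): F = (0.0001, -2.230386), so ‖F‖₂ = 2.2304.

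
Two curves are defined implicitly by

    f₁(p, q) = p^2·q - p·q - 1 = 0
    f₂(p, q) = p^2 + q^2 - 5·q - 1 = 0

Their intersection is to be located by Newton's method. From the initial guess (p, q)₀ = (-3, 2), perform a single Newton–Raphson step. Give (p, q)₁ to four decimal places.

At (-3, 2): F = (23.0000, 2.0000).
Jacobian J = [[2·p·q - q, p^2 - p], [2·p, 2·q - 5]].
At the point, J = [[-14.0000, 12.0000], [-6.0000, -1.0000]] (det J = 86.0000).
Solving J·Δ = −F gives Δ = (0.5465, -1.2791).
Then the next iterate is (p, q)₁ = (-2.4535, 0.7209).

(-2.4535, 0.7209)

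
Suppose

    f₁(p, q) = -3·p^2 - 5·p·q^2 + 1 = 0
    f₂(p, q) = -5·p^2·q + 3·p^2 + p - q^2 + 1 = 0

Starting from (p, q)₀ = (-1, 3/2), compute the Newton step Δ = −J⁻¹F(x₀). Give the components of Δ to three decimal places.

At (-1, 3/2): F = (9.250, -6.750).
Jacobian J = [[-6·p - 5·q^2, -10·p·q], [-10·p·q + 6·p + 1, -5·p^2 - 2·q]].
At the point, J = [[-5.250, 15.000], [10.000, -8.000]] (det J = -108.000).
Solving J·Δ = −F gives Δ = (0.252, -0.528).

(0.252, -0.528)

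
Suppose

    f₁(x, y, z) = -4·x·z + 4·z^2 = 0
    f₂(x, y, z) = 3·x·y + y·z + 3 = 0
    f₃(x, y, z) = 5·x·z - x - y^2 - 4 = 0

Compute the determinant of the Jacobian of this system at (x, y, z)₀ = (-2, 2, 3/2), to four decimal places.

J = [[-4·z, 0, -4·x + 8·z], [3·y, 3·x + z, y], [5·z - 1, -2·y, 5·x]].
At the point, J = [[-6.0000, 0.0000, 20.0000], [6.0000, -4.5000, 2.0000], [6.5000, -4.0000, -10.0000]].
det J = -213.0000.

-213.0000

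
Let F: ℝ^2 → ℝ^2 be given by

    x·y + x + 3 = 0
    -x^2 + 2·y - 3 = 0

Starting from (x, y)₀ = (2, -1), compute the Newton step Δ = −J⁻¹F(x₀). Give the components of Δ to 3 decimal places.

(-3.000, -1.500)

At (2, -1): F = (3.000, -9.000).
Jacobian J = [[y + 1, x], [-2·x, 2]].
At the point, J = [[0.000, 2.000], [-4.000, 2.000]] (det J = 8.000).
Solving J·Δ = −F gives Δ = (-3.000, -1.500).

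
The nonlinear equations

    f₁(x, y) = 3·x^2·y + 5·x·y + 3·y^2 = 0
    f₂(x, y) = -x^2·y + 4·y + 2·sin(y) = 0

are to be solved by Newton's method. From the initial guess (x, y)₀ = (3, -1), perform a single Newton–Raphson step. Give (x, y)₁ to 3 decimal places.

At (3, -1): F = (-39.000, 3.31706).
Jacobian J = [[6·x·y + 5·y, 3·x^2 + 5·x + 6·y], [-2·x·y, -x^2 + 2·cos(y) + 4]].
At the point, J = [[-23.000, 36.000], [6.000, -3.91940]] (det J = -125.85391).
Solving J·Δ = −F gives Δ = (0.266, 1.253).
Then the next iterate is (x, y)₁ = (3.266, 0.253).

(3.266, 0.253)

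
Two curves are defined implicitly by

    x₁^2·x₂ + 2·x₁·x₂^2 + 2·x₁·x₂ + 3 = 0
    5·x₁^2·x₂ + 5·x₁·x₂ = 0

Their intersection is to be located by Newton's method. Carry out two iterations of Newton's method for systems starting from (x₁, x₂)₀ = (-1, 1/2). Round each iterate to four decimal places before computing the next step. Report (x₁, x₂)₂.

(-1.0000, 1.0098)

At (-1, 1/2): F = (2.0000, 0.0000).
Jacobian J = [[2·x₁·x₂ + 2·x₂^2 + 2·x₂, x₁^2 + 4·x₁·x₂ + 2·x₁], [10·x₁·x₂ + 5·x₂, 5·x₁^2 + 5·x₁]].
At the point, J = [[0.5000, -3.0000], [-2.5000, 0.0000]] (det J = -7.5000).
Solving J·Δ = −F gives Δ = (0.0000, 0.6667).
Then the next iterate is (x₁, x₂)₁ = (-1.0000, 1.1667).
Round to (-1.0000, 1.1667) and repeat: F = (-0.889078, 0.0000), J = [[2.722378, -5.6668], [-5.8335, 0.0000]].
Δ = (0.0000, -0.1569), so (x₁, x₂)₂ = (-1.0000, 1.0098).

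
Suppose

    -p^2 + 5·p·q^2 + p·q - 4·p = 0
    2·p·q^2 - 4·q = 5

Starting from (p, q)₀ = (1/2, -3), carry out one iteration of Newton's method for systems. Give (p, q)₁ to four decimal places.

At (1/2, -3): F = (18.7500, 16.0000).
Jacobian J = [[-2·p + 5·q^2 + q - 4, 10·p·q + p], [2·q^2, 4·p·q - 4]].
At the point, J = [[37.0000, -14.5000], [18.0000, -10.0000]] (det J = -109.0000).
Solving J·Δ = −F gives Δ = (0.4083, 2.3349).
Then the next iterate is (p, q)₁ = (0.9083, -0.6651).

(0.9083, -0.6651)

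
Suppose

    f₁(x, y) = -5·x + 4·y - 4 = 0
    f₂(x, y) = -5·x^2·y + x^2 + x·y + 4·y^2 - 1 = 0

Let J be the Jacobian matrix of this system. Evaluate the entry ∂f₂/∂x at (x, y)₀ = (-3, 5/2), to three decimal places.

71.500

∂f₂/∂x = -10·x·y + 2·x + y.
At (-3, 5/2) this is 71.500.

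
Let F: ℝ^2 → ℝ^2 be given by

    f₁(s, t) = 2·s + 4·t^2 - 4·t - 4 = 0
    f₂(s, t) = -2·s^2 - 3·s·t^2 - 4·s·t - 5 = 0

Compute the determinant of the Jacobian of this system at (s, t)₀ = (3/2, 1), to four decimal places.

J = [[2, 8·t - 4], [-4·s - 3·t^2 - 4·t, -6·s·t - 4·s]].
At the point, J = [[2.0000, 4.0000], [-13.0000, -15.0000]].
det J = 22.0000.

22.0000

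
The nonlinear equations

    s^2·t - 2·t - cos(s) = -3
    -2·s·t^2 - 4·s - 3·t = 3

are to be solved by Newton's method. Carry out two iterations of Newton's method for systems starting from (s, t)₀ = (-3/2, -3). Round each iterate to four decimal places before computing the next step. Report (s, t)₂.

(-5.1162, 2.1896)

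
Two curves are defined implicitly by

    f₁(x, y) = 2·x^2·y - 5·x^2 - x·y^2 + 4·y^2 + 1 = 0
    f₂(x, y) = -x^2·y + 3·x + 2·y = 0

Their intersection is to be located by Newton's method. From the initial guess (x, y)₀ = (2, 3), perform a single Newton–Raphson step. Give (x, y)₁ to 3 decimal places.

At (2, 3): F = (23.000, 0.000).
Jacobian J = [[4·x·y - 10·x - y^2, 2·x^2 - 2·x·y + 8·y], [-2·x·y + 3, -x^2 + 2]].
At the point, J = [[-5.000, 20.000], [-9.000, -2.000]] (det J = 190.000).
Solving J·Δ = −F gives Δ = (0.242, -1.089).
Then the next iterate is (x, y)₁ = (2.242, 1.911).

(2.242, 1.911)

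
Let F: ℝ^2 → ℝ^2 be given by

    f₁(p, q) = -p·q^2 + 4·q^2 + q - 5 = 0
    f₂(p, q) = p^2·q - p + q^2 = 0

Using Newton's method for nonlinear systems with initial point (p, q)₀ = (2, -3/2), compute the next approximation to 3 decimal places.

(1.174, -1.529)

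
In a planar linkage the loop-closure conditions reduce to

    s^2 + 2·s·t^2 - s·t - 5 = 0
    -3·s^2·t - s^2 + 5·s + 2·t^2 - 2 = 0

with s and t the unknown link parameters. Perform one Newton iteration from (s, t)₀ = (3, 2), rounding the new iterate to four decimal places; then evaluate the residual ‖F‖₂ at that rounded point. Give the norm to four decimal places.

12.9361

At (3, 2): F = (22.0000, -42.0000).
Jacobian J = [[2·s + 2·t^2 - t, 4·s·t - s], [-6·s·t - 2·s + 5, -3·s^2 + 4·t]].
At the point, J = [[12.0000, 21.0000], [-37.0000, -19.0000]] (det J = 549.0000).
Solving J·Δ = −F gives Δ = (-0.8452, -0.5647).
Then the next iterate is (s, t)₁ = (2.1548, 1.4353).
Re-evaluating at (2.1548, 1.4353): F = (5.428526, -11.741987), so ‖F‖₂ = 12.9361.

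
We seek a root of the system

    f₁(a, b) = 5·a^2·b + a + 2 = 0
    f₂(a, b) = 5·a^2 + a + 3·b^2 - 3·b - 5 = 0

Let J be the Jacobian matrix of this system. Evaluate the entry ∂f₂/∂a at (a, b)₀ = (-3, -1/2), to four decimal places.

-29.0000

∂f₂/∂a = 10·a + 1.
At (-3, -1/2) this is -29.0000.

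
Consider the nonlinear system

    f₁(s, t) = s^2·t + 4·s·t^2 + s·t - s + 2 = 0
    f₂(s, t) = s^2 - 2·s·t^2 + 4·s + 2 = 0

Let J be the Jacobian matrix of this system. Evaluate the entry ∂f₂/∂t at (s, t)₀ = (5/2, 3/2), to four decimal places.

-15.0000

∂f₂/∂t = -4·s·t.
At (5/2, 3/2) this is -15.0000.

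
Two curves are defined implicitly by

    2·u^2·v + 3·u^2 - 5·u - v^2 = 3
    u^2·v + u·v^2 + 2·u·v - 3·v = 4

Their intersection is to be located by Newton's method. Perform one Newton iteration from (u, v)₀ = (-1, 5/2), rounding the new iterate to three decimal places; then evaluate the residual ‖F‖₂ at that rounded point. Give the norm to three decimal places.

At (-1, 5/2): F = (3.750, -20.250).
Jacobian J = [[4·u·v + 6·u - 5, 2·u^2 - 2·v], [2·u·v + v^2 + 2·v, u^2 + 2·u·v + 2·u - 3]].
At the point, J = [[-21.000, -3.000], [6.250, -9.000]] (det J = 207.750).
Solving J·Δ = −F gives Δ = (0.455, -1.934).
Then the next iterate is (u, v)₁ = (-0.545, 0.566).
Re-evaluating at (-0.545, 0.566): F = (0.63195, -6.32142), so ‖F‖₂ = 6.353.

6.353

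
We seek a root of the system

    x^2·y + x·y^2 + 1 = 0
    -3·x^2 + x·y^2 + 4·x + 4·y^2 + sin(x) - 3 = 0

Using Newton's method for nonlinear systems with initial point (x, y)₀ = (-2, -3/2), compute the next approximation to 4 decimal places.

At (-2, -3/2): F = (-9.5000, -19.409297).
Jacobian J = [[2·x·y + y^2, x^2 + 2·x·y], [-6·x + y^2 + cos(x) + 4, 2·x·y + 8·y]].
At the point, J = [[8.2500, 10.0000], [17.833853, -6.0000]] (det J = -227.838532).
Solving J·Δ = −F gives Δ = (1.1021, 0.0408).
Then the next iterate is (x, y)₁ = (-0.8979, -1.4592).

(-0.8979, -1.4592)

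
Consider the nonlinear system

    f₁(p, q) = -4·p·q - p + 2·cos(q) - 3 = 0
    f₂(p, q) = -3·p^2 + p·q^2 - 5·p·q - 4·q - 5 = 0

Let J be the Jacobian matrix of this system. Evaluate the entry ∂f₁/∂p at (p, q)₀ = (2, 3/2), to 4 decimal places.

-7.0000

∂f₁/∂p = -4·q - 1.
At (2, 3/2) this is -7.0000.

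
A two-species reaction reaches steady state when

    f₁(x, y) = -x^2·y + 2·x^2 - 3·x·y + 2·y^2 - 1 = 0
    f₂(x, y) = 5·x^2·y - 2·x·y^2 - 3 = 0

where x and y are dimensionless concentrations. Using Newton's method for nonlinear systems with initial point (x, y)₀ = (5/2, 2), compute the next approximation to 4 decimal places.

(1.7119, 1.4310)

At (5/2, 2): F = (-8.0000, 39.5000).
Jacobian J = [[-2·x·y + 4·x - 3·y, -x^2 - 3·x + 4·y], [10·x·y - 2·y^2, 5·x^2 - 4·x·y]].
At the point, J = [[-6.0000, -5.7500], [42.0000, 11.2500]] (det J = 174.0000).
Solving J·Δ = −F gives Δ = (-0.7881, -0.5690).
Then the next iterate is (x, y)₁ = (1.7119, 1.4310).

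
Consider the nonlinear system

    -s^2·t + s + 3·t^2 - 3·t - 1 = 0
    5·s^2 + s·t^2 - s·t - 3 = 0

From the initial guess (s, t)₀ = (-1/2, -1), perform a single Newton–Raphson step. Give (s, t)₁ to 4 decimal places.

(-1.1599, -0.4865)

At (-1/2, -1): F = (4.7500, -2.7500).
Jacobian J = [[-2·s·t + 1, -s^2 + 6·t - 3], [10·s + t^2 - t, 2·s·t - s]].
At the point, J = [[0.0000, -9.2500], [-3.0000, 1.5000]] (det J = -27.7500).
Solving J·Δ = −F gives Δ = (-0.6599, 0.5135).
Then the next iterate is (s, t)₁ = (-1.1599, -0.4865).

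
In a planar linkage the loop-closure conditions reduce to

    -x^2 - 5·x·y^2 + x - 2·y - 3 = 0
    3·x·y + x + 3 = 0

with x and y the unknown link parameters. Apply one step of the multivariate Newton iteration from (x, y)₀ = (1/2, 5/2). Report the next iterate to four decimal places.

(-0.4173, 2.8650)

At (1/2, 5/2): F = (-23.3750, 7.2500).
Jacobian J = [[-2·x - 5·y^2 + 1, -10·x·y - 2], [3·y + 1, 3·x]].
At the point, J = [[-31.2500, -14.5000], [8.5000, 1.5000]] (det J = 76.3750).
Solving J·Δ = −F gives Δ = (-0.9173, 0.3650).
Then the next iterate is (x, y)₁ = (-0.4173, 2.8650).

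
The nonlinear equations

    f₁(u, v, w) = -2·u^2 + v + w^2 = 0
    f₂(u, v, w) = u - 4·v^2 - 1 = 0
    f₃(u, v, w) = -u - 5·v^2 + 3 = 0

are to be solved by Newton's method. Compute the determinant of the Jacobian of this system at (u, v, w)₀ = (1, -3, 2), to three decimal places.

216.000

J = [[-4·u, 1, 2·w], [1, -8·v, 0], [-1, -10·v, 0]].
At the point, J = [[-4.000, 1.000, 4.000], [1.000, 24.000, 0.000], [-1.000, 30.000, 0.000]].
det J = 216.000.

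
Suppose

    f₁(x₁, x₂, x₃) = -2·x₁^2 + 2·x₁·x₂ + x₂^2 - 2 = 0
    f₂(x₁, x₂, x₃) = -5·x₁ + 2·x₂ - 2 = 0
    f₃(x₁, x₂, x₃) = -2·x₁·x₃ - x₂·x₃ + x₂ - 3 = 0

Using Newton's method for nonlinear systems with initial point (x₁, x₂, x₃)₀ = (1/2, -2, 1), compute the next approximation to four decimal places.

(-0.4815, -0.2037, 3.0370)

At (1/2, -2, 1): F = (-0.5000, -8.5000, -4.0000).
Jacobian J = [[-4·x₁ + 2·x₂, 2·x₁ + 2·x₂, 0], [-5, 2, 0], [-2·x₃, -x₃ + 1, -2·x₁ - x₂]].
At the point, J = [[-6.0000, -3.0000, 0.0000], [-5.0000, 2.0000, 0.0000], [-2.0000, 0.0000, 1.0000]] (det J = -27.0000).
Solving J·Δ = −F gives Δ = (-0.9815, 1.7963, 2.0370).
Then the next iterate is (x₁, x₂, x₃)₁ = (-0.4815, -0.2037, 3.0370).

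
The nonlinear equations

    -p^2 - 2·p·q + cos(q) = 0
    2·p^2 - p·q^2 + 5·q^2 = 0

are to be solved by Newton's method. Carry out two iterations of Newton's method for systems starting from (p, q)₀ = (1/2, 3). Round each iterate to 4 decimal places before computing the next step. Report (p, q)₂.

(0.3503, 0.7114)

At (1/2, 3): F = (-4.239992, 41.0000).
Jacobian J = [[-2·p - 2·q, -2·p - sin(q)], [4·p - q^2, -2·p·q + 10·q]].
At the point, J = [[-7.0000, -1.141120], [-7.0000, 27.0000]] (det J = -196.987840).
Solving J·Δ = −F gives Δ = (-0.3436, -1.6076).
Then the next iterate is (p, q)₁ = (0.1564, 1.3924).
Round to (0.1564, 1.3924) and repeat: F = (-0.282552, 9.439586), J = [[-3.0976, -1.296930], [-1.313178, 13.488457]].
Δ = (0.1939, -0.6810), so (p, q)₂ = (0.3503, 0.7114).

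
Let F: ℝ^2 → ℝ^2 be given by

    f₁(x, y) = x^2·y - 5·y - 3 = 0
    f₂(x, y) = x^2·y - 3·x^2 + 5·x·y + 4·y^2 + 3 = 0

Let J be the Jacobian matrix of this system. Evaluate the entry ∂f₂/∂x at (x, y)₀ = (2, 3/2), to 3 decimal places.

1.500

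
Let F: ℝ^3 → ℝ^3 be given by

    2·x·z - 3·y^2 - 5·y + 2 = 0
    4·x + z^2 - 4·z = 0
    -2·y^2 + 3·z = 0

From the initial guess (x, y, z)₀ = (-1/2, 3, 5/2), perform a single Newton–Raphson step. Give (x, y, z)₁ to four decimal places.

(1.4121, 1.6504, 0.6016)

At (-1/2, 3, 5/2): F = (-42.5000, -5.7500, -10.5000).
Jacobian J = [[2·z, -6·y - 5, 2·x], [4, 0, 2·z - 4], [0, -4·y, 3]].
At the point, J = [[5.0000, -23.0000, -1.0000], [4.0000, 0.0000, 1.0000], [0.0000, -12.0000, 3.0000]] (det J = 384.0000).
Solving J·Δ = −F gives Δ = (1.9121, -1.3496, -1.8984).
Then the next iterate is (x, y, z)₁ = (1.4121, 1.6504, 0.6016).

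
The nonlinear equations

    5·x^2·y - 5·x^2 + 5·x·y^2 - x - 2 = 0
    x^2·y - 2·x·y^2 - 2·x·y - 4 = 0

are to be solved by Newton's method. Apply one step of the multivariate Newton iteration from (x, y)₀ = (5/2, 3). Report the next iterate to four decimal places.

(2.4461, 1.4429)

At (5/2, 3): F = (170.5000, -45.2500).
Jacobian J = [[10·x·y - 10·x + 5·y^2 - 1, 5·x^2 + 10·x·y], [2·x·y - 2·y^2 - 2·y, x^2 - 4·x·y - 2·x]].
At the point, J = [[94.0000, 106.2500], [-9.0000, -28.7500]] (det J = -1746.2500).
Solving J·Δ = −F gives Δ = (-0.0539, -1.5571).
Then the next iterate is (x, y)₁ = (2.4461, 1.4429).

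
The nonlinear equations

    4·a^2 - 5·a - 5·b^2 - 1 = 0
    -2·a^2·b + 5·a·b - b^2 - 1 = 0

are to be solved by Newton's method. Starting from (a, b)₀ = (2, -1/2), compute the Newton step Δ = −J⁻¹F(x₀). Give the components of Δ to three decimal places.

(-0.882, 1.191)

At (2, -1/2): F = (3.750, -2.250).
Jacobian J = [[8·a - 5, -10·b], [-4·a·b + 5·b, -2·a^2 + 5·a - 2·b]].
At the point, J = [[11.000, 5.000], [1.500, 3.000]] (det J = 25.500).
Solving J·Δ = −F gives Δ = (-0.882, 1.191).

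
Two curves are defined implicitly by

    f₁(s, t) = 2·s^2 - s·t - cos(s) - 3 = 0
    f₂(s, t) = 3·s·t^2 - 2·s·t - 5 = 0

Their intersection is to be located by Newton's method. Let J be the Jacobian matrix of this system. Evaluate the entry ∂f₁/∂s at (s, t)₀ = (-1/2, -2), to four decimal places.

-0.4794

∂f₁/∂s = 4·s - t + sin(s).
At (-1/2, -2) this is -0.4794.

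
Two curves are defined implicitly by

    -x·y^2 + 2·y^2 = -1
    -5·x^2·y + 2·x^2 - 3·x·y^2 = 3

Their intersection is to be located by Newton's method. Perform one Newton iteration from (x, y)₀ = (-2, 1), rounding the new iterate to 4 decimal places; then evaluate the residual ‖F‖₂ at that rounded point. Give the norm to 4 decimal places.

At (-2, 1): F = (5.0000, -9.0000).
Jacobian J = [[-y^2, -2·x·y + 4·y], [-10·x·y + 4·x - 3·y^2, -5·x^2 - 6·x·y]].
At the point, J = [[-1.0000, 8.0000], [9.0000, -8.0000]] (det J = -64.0000).
Solving J·Δ = −F gives Δ = (0.5000, -0.5625).
Then the next iterate is (x, y)₁ = (-1.5000, 0.4375).
Re-evaluating at (-1.5000, 0.4375): F = (1.669922, -2.560547), so ‖F‖₂ = 3.0570.

3.0570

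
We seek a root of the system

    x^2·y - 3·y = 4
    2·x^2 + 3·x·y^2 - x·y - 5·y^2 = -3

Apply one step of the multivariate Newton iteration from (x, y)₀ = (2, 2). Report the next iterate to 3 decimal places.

(-5.500, 64.000)

At (2, 2): F = (-2.000, 11.000).
Jacobian J = [[2·x·y, x^2 - 3], [4·x + 3·y^2 - y, 6·x·y - x - 10·y]].
At the point, J = [[8.000, 1.000], [18.000, 2.000]] (det J = -2.000).
Solving J·Δ = −F gives Δ = (-7.500, 62.000).
Then the next iterate is (x, y)₁ = (-5.500, 64.000).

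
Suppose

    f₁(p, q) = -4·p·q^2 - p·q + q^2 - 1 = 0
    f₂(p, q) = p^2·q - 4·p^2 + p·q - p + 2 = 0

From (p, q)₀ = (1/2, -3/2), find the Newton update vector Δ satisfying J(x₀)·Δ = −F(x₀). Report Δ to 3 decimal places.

(0.022, 1.065)

At (1/2, -3/2): F = (-2.500, -0.625).
Jacobian J = [[-4·q^2 - q, -8·p·q - p + 2·q], [2·p·q - 8·p + q - 1, p^2 + p]].
At the point, J = [[-7.500, 2.500], [-8.000, 0.750]] (det J = 14.375).
Solving J·Δ = −F gives Δ = (0.022, 1.065).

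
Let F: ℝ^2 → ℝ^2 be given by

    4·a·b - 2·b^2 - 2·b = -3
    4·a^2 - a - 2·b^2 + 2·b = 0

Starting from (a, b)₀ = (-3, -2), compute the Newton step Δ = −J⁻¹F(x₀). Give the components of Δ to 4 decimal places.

At (-3, -2): F = (23.0000, 27.0000).
Jacobian J = [[4·b, 4·a - 4·b - 2], [8·a - 1, -4·b + 2]].
At the point, J = [[-8.0000, -6.0000], [-25.0000, 10.0000]] (det J = -230.0000).
Solving J·Δ = −F gives Δ = (1.7043, 1.5609).

(1.7043, 1.5609)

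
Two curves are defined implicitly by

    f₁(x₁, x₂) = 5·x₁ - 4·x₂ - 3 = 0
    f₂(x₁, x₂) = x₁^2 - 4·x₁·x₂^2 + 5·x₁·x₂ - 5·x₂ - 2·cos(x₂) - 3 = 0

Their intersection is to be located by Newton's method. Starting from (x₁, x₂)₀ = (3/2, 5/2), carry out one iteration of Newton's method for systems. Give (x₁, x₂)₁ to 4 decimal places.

(1.6361, 1.2952)

At (3/2, 5/2): F = (-5.5000, -30.397713).
Jacobian J = [[5, -4], [2·x₁ - 4·x₂^2 + 5·x₂, -8·x₁·x₂ + 5·x₁ + 2·sin(x₂) - 5]].
At the point, J = [[5.0000, -4.0000], [-9.5000, -26.303056]] (det J = -169.515279).
Solving J·Δ = −F gives Δ = (0.1361, -1.2048).
Then the next iterate is (x₁, x₂)₁ = (1.6361, 1.2952).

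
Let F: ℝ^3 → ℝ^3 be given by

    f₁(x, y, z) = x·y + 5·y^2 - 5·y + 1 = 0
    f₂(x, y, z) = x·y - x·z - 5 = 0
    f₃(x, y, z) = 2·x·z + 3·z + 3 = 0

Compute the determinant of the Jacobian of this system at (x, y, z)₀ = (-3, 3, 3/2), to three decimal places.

324.000

J = [[y, x + 10·y - 5, 0], [y - z, x, -x], [2·z, 0, 2·x + 3]].
At the point, J = [[3.000, 22.000, 0.000], [1.500, -3.000, 3.000], [3.000, 0.000, -3.000]].
det J = 324.000.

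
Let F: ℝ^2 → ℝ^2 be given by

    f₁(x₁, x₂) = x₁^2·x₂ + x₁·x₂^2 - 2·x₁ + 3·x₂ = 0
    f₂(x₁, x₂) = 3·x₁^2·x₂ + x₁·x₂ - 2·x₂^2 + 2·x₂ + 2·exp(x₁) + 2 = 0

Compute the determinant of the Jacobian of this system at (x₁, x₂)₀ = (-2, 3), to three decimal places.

-163.647

J = [[2·x₁·x₂ + x₂^2 - 2, x₁^2 + 2·x₁·x₂ + 3], [6·x₁·x₂ + x₂ + 2·exp(x₁), 3·x₁^2 + x₁ - 4·x₂ + 2]].
At the point, J = [[-5.000, -5.000], [-32.72933, 0.000]].
det J = -163.647.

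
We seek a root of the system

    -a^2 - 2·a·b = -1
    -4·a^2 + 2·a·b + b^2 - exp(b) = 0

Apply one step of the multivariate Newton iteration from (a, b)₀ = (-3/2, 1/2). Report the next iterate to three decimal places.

(-0.749, -0.084)

At (-3/2, 1/2): F = (0.250, -11.89872).
Jacobian J = [[-2·a - 2·b, -2·a], [-8·a + 2·b, 2·a + 2·b - exp(b)]].
At the point, J = [[2.000, 3.000], [13.000, -3.64872]] (det J = -46.29744).
Solving J·Δ = −F gives Δ = (0.751, -0.584).
Then the next iterate is (a, b)₁ = (-0.749, -0.084).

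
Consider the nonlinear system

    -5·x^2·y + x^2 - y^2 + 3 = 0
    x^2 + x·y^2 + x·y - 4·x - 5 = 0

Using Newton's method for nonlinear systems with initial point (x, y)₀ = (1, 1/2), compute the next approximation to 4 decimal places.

At (1, 1/2): F = (1.2500, -7.2500).
Jacobian J = [[-10·x·y + 2·x, -5·x^2 - 2·y], [2·x + y^2 + y - 4, 2·x·y + x]].
At the point, J = [[-3.0000, -6.0000], [-1.2500, 2.0000]] (det J = -13.5000).
Solving J·Δ = −F gives Δ = (-3.0370, 1.7269).
Then the next iterate is (x, y)₁ = (-2.0370, 2.2269).

(-2.0370, 2.2269)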